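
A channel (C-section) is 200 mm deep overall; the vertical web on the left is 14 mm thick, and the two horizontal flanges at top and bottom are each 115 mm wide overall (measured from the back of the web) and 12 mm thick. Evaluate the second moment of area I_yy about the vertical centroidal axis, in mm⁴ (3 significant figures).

I_yy ≈ 6.40 × 10⁶ mm⁴

Decompose the section into non-overlapping parts with the origin at the bottom-left of its bounding rectangle.
Web: 14 × 200, A = 2 800 mm², x = 7 mm, Ī = 45 733 mm⁴.
Top flange (beyond web): 101 × 12, A = 1 212 mm², x = 64.5 mm, Ī = 1 030 301 mm⁴.
Bottom flange (beyond web): 101 × 12, A = 1 212 mm², x = 64.5 mm, Ī = 1 030 301 mm⁴.
Centroid: x̄ = ΣA·x / ΣA = 33.681 mm.
Transfer each piece to the vertical centroidal axis using Ī + A·d² with d = x − 33.681:
  web: d = -26.681 mm → contributes +2 038 941 mm⁴
  top flange (beyond web): d = 30.819 mm → contributes +2 181 494 mm⁴
  bottom flange (beyond web): d = 30.819 mm → contributes +2 181 494 mm⁴
Total I = 6 401 929 mm⁴.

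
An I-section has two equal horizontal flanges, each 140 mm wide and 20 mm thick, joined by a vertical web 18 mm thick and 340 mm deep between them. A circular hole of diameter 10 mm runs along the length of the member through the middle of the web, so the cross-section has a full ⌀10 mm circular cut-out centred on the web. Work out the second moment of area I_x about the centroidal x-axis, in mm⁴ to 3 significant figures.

Break the section into simple shapes (no overlaps), measuring from the bottom-left corner of the bounding box.
Bottom flange: 140 × 20, A = 2 800 mm², y = 10 mm, Ī = 93 333 mm⁴.
Web: 18 × 340, A = 6 120 mm², y = 190 mm, Ī = 58 956 000 mm⁴.
Top flange: 140 × 20, A = 2 800 mm², y = 370 mm, Ī = 93 333 mm⁴.
Hole (subtracted): ⌀10, A = 78.54 mm², y = 190 mm, Ī = 490.87 mm⁴.
By symmetry the centroid is at mid-height, ȳ = 190 mm.
Transfer each piece to the centroidal x-axis using Ī + A·d² with d = y − 190:
  bottom flange: d = -180 mm → contributes +90 813 333 mm⁴
  web: d = 0 mm → contributes +58 956 000 mm⁴
  top flange: d = 180 mm → contributes +90 813 333 mm⁴
  hole: d = 0 mm → contributes −490.87 mm⁴
Total I = 240 582 176 mm⁴.

I_x ≈ 2.41 × 10⁸ mm⁴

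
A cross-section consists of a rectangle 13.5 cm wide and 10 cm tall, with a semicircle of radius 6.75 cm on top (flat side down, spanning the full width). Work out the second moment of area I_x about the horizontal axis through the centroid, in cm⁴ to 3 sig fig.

Break the section into simple shapes (no overlaps), measuring from the bottom-left corner of the bounding box.
Rectangular body: 13.5 × 10, A = 135 cm², y = 5 cm, Ī = 1 125 cm⁴.
Semicircular cap: semicircle r = 6.75, A = 71.569 cm², y = 12.865 cm, Ī = 227.85 cm⁴.
Centroid: ȳ = ΣA·y / ΣA = 7.7249 cm.
Transfer each piece to the horizontal axis through the centroid using Ī + A·d² with d = y − 7.7249:
  rectangular body: d = -2.7249 cm → contributes +2127.4 cm⁴
  semicircular cap: d = 5.1399 cm → contributes +2118.6 cm⁴
Total I = 4 246 cm⁴.

I_x ≈ 4250 cm⁴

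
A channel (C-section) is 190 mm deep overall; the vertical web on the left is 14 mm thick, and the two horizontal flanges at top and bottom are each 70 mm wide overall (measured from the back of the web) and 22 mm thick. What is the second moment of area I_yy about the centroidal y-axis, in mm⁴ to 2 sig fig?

Treat the section as a set of non-overlapping primitives; coordinates are from the bounding-box lower-left.
Web: 14 × 190, A = 2 660 mm², x = 7 mm, Ī = 43 447 mm⁴.
Top flange (beyond web): 56 × 22, A = 1 232 mm², x = 42 mm, Ī = 321 963 mm⁴.
Bottom flange (beyond web): 56 × 22, A = 1 232 mm², x = 42 mm, Ī = 321 963 mm⁴.
Centroid: x̄ = ΣA·x / ΣA = 23.83 mm.
Transfer each piece to the centroidal y-axis using Ī + A·d² with d = x − 23.83:
  web: d = -16.83 mm → contributes +796 943 mm⁴
  top flange (beyond web): d = 18.17 mm → contributes +728 679 mm⁴
  bottom flange (beyond web): d = 18.17 mm → contributes +728 679 mm⁴
Total I = 2 254 301 mm⁴.

I_yy ≈ 2.3 × 10⁶ mm⁴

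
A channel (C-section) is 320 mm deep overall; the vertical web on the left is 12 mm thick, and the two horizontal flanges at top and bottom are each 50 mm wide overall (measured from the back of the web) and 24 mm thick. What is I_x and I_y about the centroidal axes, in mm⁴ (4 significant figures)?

I_x ≈ 7.281 × 10⁷ mm⁴, I_y ≈ 1.038 × 10⁶ mm⁴

Split into non-overlapping primitives; take the origin at the lower-left of the bounding box.
Web: 12 × 320, A = 3 840 mm², y = 160 mm, Ī = 32 768 000 mm⁴.
Top flange (beyond web): 38 × 24, A = 912 mm², y = 308 mm, Ī = 43 776 mm⁴.
Bottom flange (beyond web): 38 × 24, A = 912 mm², y = 12 mm, Ī = 43 776 mm⁴.
By symmetry the centroid is at mid-height, ȳ = 160 mm.
Transfer each piece to the centroidal x-axis using Ī + A·d² with d = y − 160:
  web: d = 0 mm → contributes +32 768 000 mm⁴
  top flange (beyond web): d = 148 mm → contributes +20 020 224 mm⁴
  bottom flange (beyond web): d = -148 mm → contributes +20 020 224 mm⁴
Total I = 72 808 448 mm⁴.
For the y-axis: x̄ = 14.0508 mm.
Repeating about the centroidal y-axis gives I_y = 1 038 449 mm⁴.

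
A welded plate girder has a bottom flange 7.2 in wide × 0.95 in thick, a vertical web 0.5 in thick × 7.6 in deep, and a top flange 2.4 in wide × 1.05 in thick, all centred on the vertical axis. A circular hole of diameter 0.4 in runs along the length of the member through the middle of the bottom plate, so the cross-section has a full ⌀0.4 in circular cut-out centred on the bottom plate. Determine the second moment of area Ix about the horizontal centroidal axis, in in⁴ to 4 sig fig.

Break the section into simple shapes (no overlaps), measuring from the bottom-left corner of the bounding box.
Bottom plate: 7.2 × 0.95, A = 6.84 in², y = 0.475 in, Ī = 0.514425 in⁴.
Web plate: 0.5 × 7.6, A = 3.8 in², y = 4.75 in, Ī = 18.2907 in⁴.
Top plate: 2.4 × 1.05, A = 2.52 in², y = 9.075 in, Ī = 0.231525 in⁴.
Hole (subtracted): ⌀0.4, A = 0.125664 in², y = 0.475 in, Ī = 0.00125664 in⁴.
Centroid: ȳ = ΣA·y / ΣA = 3.38401 in.
Transfer each piece to the horizontal centroidal axis using Ī + A·d² with d = y − 3.38401:
  bottom plate: d = -2.90901 in → contributes +58.3968 in⁴
  web plate: d = 1.36599 in → contributes +25.3812 in⁴
  top plate: d = 5.69099 in → contributes +81.8477 in⁴
  hole: d = -2.90901 in → contributes −1.06466 in⁴
Total I = 164.561 in⁴.

Ix ≈ 164.6 in⁴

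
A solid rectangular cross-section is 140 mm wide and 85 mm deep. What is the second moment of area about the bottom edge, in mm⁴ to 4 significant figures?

The section: 140 × 85, A = 11 900 mm², y = 42.5 mm, Ī = 7 164 792 mm⁴.
Transfer it to a horizontal axis along the bottom face using Ī + A·d² with d = y − 0:
  the section: d = 42.5 mm → contributes +28 659 167 mm⁴
Total I = 28 659 167 mm⁴.

I_base ≈ 2.866 × 10⁷ mm⁴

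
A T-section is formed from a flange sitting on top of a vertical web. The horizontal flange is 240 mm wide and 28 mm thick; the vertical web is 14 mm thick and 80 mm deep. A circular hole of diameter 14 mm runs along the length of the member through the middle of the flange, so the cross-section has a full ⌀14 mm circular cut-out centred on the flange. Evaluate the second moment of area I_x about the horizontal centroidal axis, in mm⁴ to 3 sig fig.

I_x ≈ 3.82 × 10⁶ mm⁴

Decompose the section into non-overlapping parts with the origin at the bottom-left of its bounding rectangle.
Flange: 240 × 28, A = 6 720 mm², y = 94 mm, Ī = 439 040 mm⁴.
Web: 14 × 80, A = 1 120 mm², y = 40 mm, Ī = 597 333 mm⁴.
Hole (subtracted): ⌀14, A = 153.94 mm², y = 94 mm, Ī = 1885.7 mm⁴.
Centroid: ȳ = ΣA·y / ΣA = 86.131 mm.
Transfer each piece to the horizontal centroidal axis using Ī + A·d² with d = y − 86.131:
  flange: d = 7.8688 mm → contributes +855 128 mm⁴
  web: d = -46.131 mm → contributes +2 980 793 mm⁴
  hole: d = 7.8688 mm → contributes −11 417 mm⁴
Total I = 3 824 503 mm⁴.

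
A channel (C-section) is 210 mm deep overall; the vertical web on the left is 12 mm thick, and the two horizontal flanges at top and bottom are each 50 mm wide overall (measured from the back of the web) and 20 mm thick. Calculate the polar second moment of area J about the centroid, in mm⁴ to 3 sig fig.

Treat the section as a set of non-overlapping primitives; coordinates are from the bounding-box lower-left.
Web: 12 × 210, A = 2 520 mm², y = 105 mm, Ī = 9 261 000 mm⁴.
Top flange (beyond web): 38 × 20, A = 760 mm², y = 200 mm, Ī = 25 333 mm⁴.
Bottom flange (beyond web): 38 × 20, A = 760 mm², y = 10 mm, Ī = 25 333 mm⁴.
By symmetry the centroid is at mid-height, ȳ = 105 mm.
Transfer each piece to the centroidal x-axis using Ī + A·d² with d = y − 105:
  web: d = 0 mm → contributes +9 261 000 mm⁴
  top flange (beyond web): d = 95 mm → contributes +6 884 333 mm⁴
  bottom flange (beyond web): d = -95 mm → contributes +6 884 333 mm⁴
Total I = 23 029 667 mm⁴.
For the y-axis: x̄ = 15.406 mm.
Repeating about the centroidal y-axis gives I_y = 805 721 mm⁴.
Polar second moment: J = I_x + I_y = 23 835 388 mm⁴.

J ≈ 2.38 × 10⁷ mm⁴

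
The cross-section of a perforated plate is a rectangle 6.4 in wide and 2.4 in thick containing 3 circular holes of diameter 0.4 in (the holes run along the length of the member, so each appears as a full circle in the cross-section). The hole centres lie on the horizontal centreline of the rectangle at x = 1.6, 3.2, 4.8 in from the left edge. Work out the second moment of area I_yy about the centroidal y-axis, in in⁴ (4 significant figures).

Break the section into simple shapes (no overlaps), measuring from the bottom-left corner of the bounding box.
Plate: 6.4 × 2.4, A = 15.36 in², x = 3.2 in, Ī = 52.4288 in⁴.
Hole 1 (subtracted): ⌀0.4, A = 0.125664 in², x = 1.6 in, Ī = 0.00125664 in⁴.
Hole 2 (subtracted): ⌀0.4, A = 0.125664 in², x = 3.2 in, Ī = 0.00125664 in⁴.
Hole 3 (subtracted): ⌀0.4, A = 0.125664 in², x = 4.8 in, Ī = 0.00125664 in⁴.
By symmetry the centroid is at mid-width, x̄ = 3.2 in.
Transfer each piece to the centroidal y-axis using Ī + A·d² with d = x − 3.2:
  plate: d = 0 in → contributes +52.4288 in⁴
  hole 1: d = -1.6 in → contributes −0.322956 in⁴
  hole 2: d = 0 in → contributes −0.00125664 in⁴
  hole 3: d = 1.6 in → contributes −0.322956 in⁴
Total I = 51.7816 in⁴.

I_yy ≈ 51.78 in⁴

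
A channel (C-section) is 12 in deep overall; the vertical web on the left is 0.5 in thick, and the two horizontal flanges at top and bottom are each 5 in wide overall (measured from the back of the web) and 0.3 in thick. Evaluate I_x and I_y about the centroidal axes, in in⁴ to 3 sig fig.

I_x ≈ 164 in⁴, I_y ≈ 16.3 in⁴

Treat the section as a set of non-overlapping primitives; coordinates are from the bounding-box lower-left.
Web: 0.5 × 12, A = 6 in², y = 6 in, Ī = 72 in⁴.
Top flange (beyond web): 4.5 × 0.3, A = 1.35 in², y = 11.85 in, Ī = 0.010125 in⁴.
Bottom flange (beyond web): 4.5 × 0.3, A = 1.35 in², y = 0.15 in, Ī = 0.010125 in⁴.
By symmetry the centroid is at mid-height, ȳ = 6 in.
Transfer each piece to the centroidal x-axis using Ī + A·d² with d = y − 6:
  web: d = 0 in → contributes +72 in⁴
  top flange (beyond web): d = 5.85 in → contributes +46.211 in⁴
  bottom flange (beyond web): d = -5.85 in → contributes +46.211 in⁴
Total I = 164.42 in⁴.
For the y-axis: x̄ = 1.0259 in.
Repeating about the centroidal y-axis gives I_y = 16.319 in⁴.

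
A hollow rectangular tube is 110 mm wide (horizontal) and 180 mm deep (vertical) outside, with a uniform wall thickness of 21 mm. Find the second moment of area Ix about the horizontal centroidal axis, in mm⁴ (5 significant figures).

Ix ≈ 3.8568 × 10⁷ mm⁴

Treat the section as a set of non-overlapping primitives; coordinates are from the bounding-box lower-left.
Outer rectangle: 110 × 180, A = 19 800 mm², y = 90 mm, Ī = 53 460 000 mm⁴.
Inner void (subtracted): 68 × 138, A = 9 384 mm², y = 90 mm, Ī = 14 892 408 mm⁴.
By symmetry the centroid is at mid-height, ȳ = 90 mm.
All pieces are centred on the horizontal centroidal axis, so I = ΣĪ (holes subtracted) = 38 567 592 mm⁴.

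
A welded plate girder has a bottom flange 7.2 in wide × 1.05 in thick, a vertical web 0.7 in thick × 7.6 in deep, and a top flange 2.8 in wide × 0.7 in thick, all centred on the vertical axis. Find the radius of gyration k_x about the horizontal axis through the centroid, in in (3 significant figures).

Treat the section as a set of non-overlapping primitives; coordinates are from the bounding-box lower-left.
Bottom plate: 7.2 × 1.05, A = 7.56 in², y = 0.525 in, Ī = 0.69458 in⁴.
Web plate: 0.7 × 7.6, A = 5.32 in², y = 4.85 in, Ī = 25.607 in⁴.
Top plate: 2.8 × 0.7, A = 1.96 in², y = 9 in, Ī = 0.080033 in⁴.
Centroid: ȳ = ΣA·y / ΣA = 3.1948 in.
Transfer each piece to the horizontal axis through the centroid using Ī + A·d² with d = y − 3.1948:
  bottom plate: d = -2.6698 in → contributes +54.581 in⁴
  web plate: d = 1.6552 in → contributes +40.182 in⁴
  top plate: d = 5.8052 in → contributes +66.132 in⁴
Total I = 160.9 in⁴.
Radius of gyration: k = √(I/A) = √(160.9 / 14.84) = 3.2927 in.

k_x ≈ 3.29 in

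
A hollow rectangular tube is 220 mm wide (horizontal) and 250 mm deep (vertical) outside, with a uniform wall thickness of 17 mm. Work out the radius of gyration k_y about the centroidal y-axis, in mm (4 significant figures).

k_y ≈ 84.56 mm

Break the section into simple shapes (no overlaps), measuring from the bottom-left corner of the bounding box.
Outer rectangle: 220 × 250, A = 55 000 mm², x = 110 mm, Ī = 221 833 333 mm⁴.
Inner void (subtracted): 186 × 216, A = 40 176 mm², x = 110 mm, Ī = 115 827 408 mm⁴.
By symmetry the centroid is at mid-width, x̄ = 110 mm.
All pieces are centred on the centroidal y-axis, so I = ΣĪ (holes subtracted) = 106 005 925 mm⁴.
Radius of gyration: k = √(I/A) = √(106 005 925 / 14 824) = 84.5634 mm.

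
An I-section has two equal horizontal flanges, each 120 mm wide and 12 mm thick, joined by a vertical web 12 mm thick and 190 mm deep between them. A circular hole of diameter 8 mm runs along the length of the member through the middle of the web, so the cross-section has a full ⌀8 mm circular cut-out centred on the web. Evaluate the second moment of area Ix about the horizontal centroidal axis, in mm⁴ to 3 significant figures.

Break the section into simple shapes (no overlaps), measuring from the bottom-left corner of the bounding box.
Bottom flange: 120 × 12, A = 1 440 mm², y = 6 mm, Ī = 17 280 mm⁴.
Web: 12 × 190, A = 2 280 mm², y = 107 mm, Ī = 6 859 000 mm⁴.
Top flange: 120 × 12, A = 1 440 mm², y = 208 mm, Ī = 17 280 mm⁴.
Hole (subtracted): ⌀8, A = 50.265 mm², y = 107 mm, Ī = 201.06 mm⁴.
By symmetry the centroid is at mid-height, ȳ = 107 mm.
Transfer each piece to the horizontal centroidal axis using Ī + A·d² with d = y − 107:
  bottom flange: d = -101 mm → contributes +14 706 720 mm⁴
  web: d = 0 mm → contributes +6 859 000 mm⁴
  top flange: d = 101 mm → contributes +14 706 720 mm⁴
  hole: d = 0 mm → contributes −201.06 mm⁴
Total I = 36 272 239 mm⁴.

Ix ≈ 3.63 × 10⁷ mm⁴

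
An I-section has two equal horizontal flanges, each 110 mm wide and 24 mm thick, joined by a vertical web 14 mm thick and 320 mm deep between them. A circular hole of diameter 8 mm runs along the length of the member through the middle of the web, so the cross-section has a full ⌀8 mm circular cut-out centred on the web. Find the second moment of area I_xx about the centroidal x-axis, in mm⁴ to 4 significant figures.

I_xx ≈ 1.947 × 10⁸ mm⁴

Decompose the section into non-overlapping parts with the origin at the bottom-left of its bounding rectangle.
Bottom flange: 110 × 24, A = 2 640 mm², y = 12 mm, Ī = 126 720 mm⁴.
Web: 14 × 320, A = 4 480 mm², y = 184 mm, Ī = 38 229 333 mm⁴.
Top flange: 110 × 24, A = 2 640 mm², y = 356 mm, Ī = 126 720 mm⁴.
Hole (subtracted): ⌀8, A = 50.2655 mm², y = 184 mm, Ī = 201.062 mm⁴.
By symmetry the centroid is at mid-height, ȳ = 184 mm.
Transfer each piece to the centroidal x-axis using Ī + A·d² with d = y − 184:
  bottom flange: d = -172 mm → contributes +78 228 480 mm⁴
  web: d = 0 mm → contributes +38 229 333 mm⁴
  top flange: d = 172 mm → contributes +78 228 480 mm⁴
  hole: d = 0 mm → contributes −201.062 mm⁴
Total I = 194 686 092 mm⁴.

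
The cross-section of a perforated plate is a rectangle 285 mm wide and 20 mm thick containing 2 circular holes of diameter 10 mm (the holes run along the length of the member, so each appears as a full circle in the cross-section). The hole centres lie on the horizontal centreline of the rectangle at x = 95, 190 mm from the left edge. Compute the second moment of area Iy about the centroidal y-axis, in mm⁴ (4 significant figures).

Iy ≈ 3.823 × 10⁷ mm⁴

Split into non-overlapping primitives; take the origin at the lower-left of the bounding box.
Plate: 285 × 20, A = 5 700 mm², x = 142.5 mm, Ī = 38 581 875 mm⁴.
Hole 1 (subtracted): ⌀10, A = 78.5398 mm², x = 95 mm, Ī = 490.874 mm⁴.
Hole 2 (subtracted): ⌀10, A = 78.5398 mm², x = 190 mm, Ī = 490.874 mm⁴.
By symmetry the centroid is at mid-width, x̄ = 142.5 mm.
Transfer each piece to the centroidal y-axis using Ī + A·d² with d = x − 142.5:
  plate: d = 0 mm → contributes +38 581 875 mm⁴
  hole 1: d = -47.5 mm → contributes −177 696 mm⁴
  hole 2: d = 47.5 mm → contributes −177 696 mm⁴
Total I = 38 226 482 mm⁴.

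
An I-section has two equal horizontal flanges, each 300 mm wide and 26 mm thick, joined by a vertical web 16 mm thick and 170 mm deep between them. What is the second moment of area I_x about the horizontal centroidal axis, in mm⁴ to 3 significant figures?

Treat the section as a set of non-overlapping primitives; coordinates are from the bounding-box lower-left.
Bottom flange: 300 × 26, A = 7 800 mm², y = 13 mm, Ī = 439 400 mm⁴.
Web: 16 × 170, A = 2 720 mm², y = 111 mm, Ī = 6 550 667 mm⁴.
Top flange: 300 × 26, A = 7 800 mm², y = 209 mm, Ī = 439 400 mm⁴.
By symmetry the centroid is at mid-height, ȳ = 111 mm.
Transfer each piece to the horizontal centroidal axis using Ī + A·d² with d = y − 111:
  bottom flange: d = -98 mm → contributes +75 350 600 mm⁴
  web: d = 0 mm → contributes +6 550 667 mm⁴
  top flange: d = 98 mm → contributes +75 350 600 mm⁴
Total I = 157 251 867 mm⁴.

I_x ≈ 1.57 × 10⁸ mm⁴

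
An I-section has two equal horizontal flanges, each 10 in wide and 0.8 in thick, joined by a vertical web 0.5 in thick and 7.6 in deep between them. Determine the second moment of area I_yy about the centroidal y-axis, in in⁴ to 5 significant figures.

I_yy ≈ 133.41 in⁴

Treat the section as a set of non-overlapping primitives; coordinates are from the bounding-box lower-left.
Bottom flange: 10 × 0.8, A = 8 in², x = 5 in, Ī = 66.66667 in⁴.
Web: 0.5 × 7.6, A = 3.8 in², x = 5 in, Ī = 0.07916667 in⁴.
Top flange: 10 × 0.8, A = 8 in², x = 5 in, Ī = 66.66667 in⁴.
By symmetry the centroid is at mid-width, x̄ = 5 in.
All pieces are centred on the centroidal y-axis, so I = ΣĪ = 133.4125 in⁴.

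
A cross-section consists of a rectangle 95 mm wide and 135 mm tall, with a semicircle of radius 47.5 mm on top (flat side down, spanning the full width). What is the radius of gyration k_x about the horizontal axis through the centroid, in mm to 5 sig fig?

Split into non-overlapping primitives; take the origin at the lower-left of the bounding box.
Rectangular body: 95 × 135, A = 12 825 mm², y = 67.5 mm, Ī = 19 477 969 mm⁴.
Semicircular cap: semicircle r = 47.5, A = 3544.109 mm², y = 155.1596 mm, Ī = 558735.8 mm⁴.
Centroid: ȳ = ΣA·y / ΣA = 86.47936 mm.
Transfer each piece to the horizontal axis through the centroid using Ī + A·d² with d = y − 86.47936:
  rectangular body: d = -18.97936 mm → contributes +24 097 742 mm⁴
  semicircular cap: d = 68.68026 mm → contributes +17 276 222 mm⁴
Total I = 41 373 965 mm⁴.
Radius of gyration: k = √(I/A) = √(41 373 965 / 16369.11) = 50.27488 mm.

k_x ≈ 50.275 mm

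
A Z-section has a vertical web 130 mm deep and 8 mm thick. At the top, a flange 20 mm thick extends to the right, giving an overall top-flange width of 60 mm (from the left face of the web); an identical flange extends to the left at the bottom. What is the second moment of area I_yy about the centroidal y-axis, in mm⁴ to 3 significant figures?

I_yy ≈ 2.35 × 10⁶ mm⁴

Decompose the section into non-overlapping parts with the origin at the bottom-left of its bounding rectangle.
Web: 8 × 130, A = 1 040 mm², x = 56 mm, Ī = 5546.7 mm⁴.
Top flange (beyond web): 52 × 20, A = 1 040 mm², x = 86 mm, Ī = 234 347 mm⁴.
Bottom flange (beyond web): 52 × 20, A = 1 040 mm², x = 26 mm, Ī = 234 347 mm⁴.
Centroid: x̄ = ΣA·x / ΣA = 56 mm.
Transfer each piece to the centroidal y-axis using Ī + A·d² with d = x − 56:
  web: d = 0 mm → contributes +5546.7 mm⁴
  top flange (beyond web): d = 30 mm → contributes +1 170 347 mm⁴
  bottom flange (beyond web): d = -30 mm → contributes +1 170 347 mm⁴
Total I = 2 346 240 mm⁴.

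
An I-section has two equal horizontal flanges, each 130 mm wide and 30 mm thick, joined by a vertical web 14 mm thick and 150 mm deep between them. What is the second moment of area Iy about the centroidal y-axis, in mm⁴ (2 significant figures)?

Treat the section as a set of non-overlapping primitives; coordinates are from the bounding-box lower-left.
Bottom flange: 130 × 30, A = 3 900 mm², x = 65 mm, Ī = 5 492 500 mm⁴.
Web: 14 × 150, A = 2 100 mm², x = 65 mm, Ī = 34 300 mm⁴.
Top flange: 130 × 30, A = 3 900 mm², x = 65 mm, Ī = 5 492 500 mm⁴.
By symmetry the centroid is at mid-width, x̄ = 65 mm.
All pieces are centred on the centroidal y-axis, so I = ΣĪ = 11 019 300 mm⁴.

Iy ≈ 1.1 × 10⁷ mm⁴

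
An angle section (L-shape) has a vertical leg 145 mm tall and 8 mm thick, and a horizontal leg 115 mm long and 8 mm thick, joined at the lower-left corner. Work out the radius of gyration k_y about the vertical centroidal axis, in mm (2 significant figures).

k_y ≈ 35 mm

Break the section into simple shapes (no overlaps), measuring from the bottom-left corner of the bounding box.
Vertical leg: 8 × 145, A = 1 160 mm², x = 4 mm, Ī = 6 187 mm⁴.
Horizontal leg (remainder): 107 × 8, A = 856 mm², x = 61.5 mm, Ī = 816 695 mm⁴.
Centroid: x̄ = ΣA·x / ΣA = 28.41 mm.
Transfer each piece to the vertical centroidal axis using Ī + A·d² with d = x − 28.41:
  vertical leg: d = -24.41 mm → contributes +697 636 mm⁴
  horizontal leg (remainder): d = 33.09 mm → contributes +1 753 706 mm⁴
Total I = 2 451 341 mm⁴.
Radius of gyration: k = √(I/A) = √(2 451 341 / 2 016) = 34.87 mm.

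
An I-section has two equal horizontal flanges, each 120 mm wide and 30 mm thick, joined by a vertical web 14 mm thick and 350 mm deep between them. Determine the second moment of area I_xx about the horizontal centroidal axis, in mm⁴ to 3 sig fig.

Split into non-overlapping primitives; take the origin at the lower-left of the bounding box.
Bottom flange: 120 × 30, A = 3 600 mm², y = 15 mm, Ī = 270 000 mm⁴.
Web: 14 × 350, A = 4 900 mm², y = 205 mm, Ī = 50 020 833 mm⁴.
Top flange: 120 × 30, A = 3 600 mm², y = 395 mm, Ī = 270 000 mm⁴.
By symmetry the centroid is at mid-height, ȳ = 205 mm.
Transfer each piece to the horizontal centroidal axis using Ī + A·d² with d = y − 205:
  bottom flange: d = -190 mm → contributes +130 230 000 mm⁴
  web: d = 0 mm → contributes +50 020 833 mm⁴
  top flange: d = 190 mm → contributes +130 230 000 mm⁴
Total I = 310 480 833 mm⁴.

I_xx ≈ 3.10 × 10⁸ mm⁴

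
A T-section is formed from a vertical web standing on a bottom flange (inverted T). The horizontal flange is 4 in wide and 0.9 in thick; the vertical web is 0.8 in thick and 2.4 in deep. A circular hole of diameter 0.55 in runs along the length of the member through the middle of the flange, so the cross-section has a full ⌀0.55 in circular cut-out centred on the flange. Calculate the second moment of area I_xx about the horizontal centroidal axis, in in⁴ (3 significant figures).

I_xx ≈ 4.49 in⁴

Split into non-overlapping primitives; take the origin at the lower-left of the bounding box.
Flange: 4 × 0.9, A = 3.6 in², y = 0.45 in, Ī = 0.243 in⁴.
Web: 0.8 × 2.4, A = 1.92 in², y = 2.1 in, Ī = 0.9216 in⁴.
Hole (subtracted): ⌀0.55, A = 0.23758 in², y = 0.45 in, Ī = 0.0044918 in⁴.
Centroid: ȳ = ΣA·y / ΣA = 1.0497 in.
Transfer each piece to the horizontal centroidal axis using Ī + A·d² with d = y − 1.0497:
  flange: d = -0.59973 in → contributes +1.5378 in⁴
  web: d = 1.0503 in → contributes +3.0395 in⁴
  hole: d = -0.59973 in → contributes −0.089943 in⁴
Total I = 4.4874 in⁴.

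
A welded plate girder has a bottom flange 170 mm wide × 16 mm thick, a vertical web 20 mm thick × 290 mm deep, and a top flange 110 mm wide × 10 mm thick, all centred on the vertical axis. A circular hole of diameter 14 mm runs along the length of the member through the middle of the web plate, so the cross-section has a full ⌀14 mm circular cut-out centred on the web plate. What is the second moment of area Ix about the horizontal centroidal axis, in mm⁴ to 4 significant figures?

Decompose the section into non-overlapping parts with the origin at the bottom-left of its bounding rectangle.
Bottom plate: 170 × 16, A = 2 720 mm², y = 8 mm, Ī = 58026.7 mm⁴.
Web plate: 20 × 290, A = 5 800 mm², y = 161 mm, Ī = 40 648 333 mm⁴.
Top plate: 110 × 10, A = 1 100 mm², y = 311 mm, Ī = 9166.67 mm⁴.
Hole (subtracted): ⌀14, A = 153.938 mm², y = 161 mm, Ī = 1885.74 mm⁴.
Centroid: ȳ = ΣA·y / ΣA = 134.467 mm.
Transfer each piece to the horizontal centroidal axis using Ī + A·d² with d = y − 134.467:
  bottom plate: d = -126.467 mm → contributes +43 561 660 mm⁴
  web plate: d = 26.5327 mm → contributes +44 731 436 mm⁴
  top plate: d = 176.533 mm → contributes +34 289 333 mm⁴
  hole: d = 26.5327 mm → contributes −110 256 mm⁴
Total I = 122 472 173 mm⁴.

Ix ≈ 1.225 × 10⁸ mm⁴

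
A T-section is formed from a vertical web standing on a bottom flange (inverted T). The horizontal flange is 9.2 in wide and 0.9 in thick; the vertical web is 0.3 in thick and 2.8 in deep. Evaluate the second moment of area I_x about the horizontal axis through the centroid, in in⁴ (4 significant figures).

Treat the section as a set of non-overlapping primitives; coordinates are from the bounding-box lower-left.
Flange: 9.2 × 0.9, A = 8.28 in², y = 0.45 in, Ī = 0.5589 in⁴.
Web: 0.3 × 2.8, A = 0.84 in², y = 2.3 in, Ī = 0.5488 in⁴.
Centroid: ȳ = ΣA·y / ΣA = 0.620395 in.
Transfer each piece to the horizontal axis through the centroid using Ī + A·d² with d = y − 0.620395:
  flange: d = -0.170395 in → contributes +0.799305 in⁴
  web: d = 1.67961 in → contributes +2.9185 in⁴
Total I = 3.71781 in⁴.

I_x ≈ 3.718 in⁴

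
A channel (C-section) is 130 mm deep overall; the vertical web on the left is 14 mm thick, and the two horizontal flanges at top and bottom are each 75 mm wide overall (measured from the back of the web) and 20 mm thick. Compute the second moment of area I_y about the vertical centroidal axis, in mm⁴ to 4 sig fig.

I_y ≈ 2.252 × 10⁶ mm⁴

Break the section into simple shapes (no overlaps), measuring from the bottom-left corner of the bounding box.
Web: 14 × 130, A = 1 820 mm², x = 7 mm, Ī = 29726.7 mm⁴.
Top flange (beyond web): 61 × 20, A = 1 220 mm², x = 44.5 mm, Ī = 378 302 mm⁴.
Bottom flange (beyond web): 61 × 20, A = 1 220 mm², x = 44.5 mm, Ī = 378 302 mm⁴.
Centroid: x̄ = ΣA·x / ΣA = 28.4789 mm.
Transfer each piece to the vertical centroidal axis using Ī + A·d² with d = x − 28.4789:
  web: d = -21.4789 mm → contributes +869 369 mm⁴
  top flange (beyond web): d = 16.0211 mm → contributes +691 447 mm⁴
  bottom flange (beyond web): d = 16.0211 mm → contributes +691 447 mm⁴
Total I = 2 252 263 mm⁴.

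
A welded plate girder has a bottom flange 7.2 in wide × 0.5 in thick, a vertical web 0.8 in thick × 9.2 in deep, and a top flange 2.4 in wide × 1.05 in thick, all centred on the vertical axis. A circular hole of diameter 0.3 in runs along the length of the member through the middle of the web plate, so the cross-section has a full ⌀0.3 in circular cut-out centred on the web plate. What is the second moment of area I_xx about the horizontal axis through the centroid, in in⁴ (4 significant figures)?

Treat the section as a set of non-overlapping primitives; coordinates are from the bounding-box lower-left.
Bottom plate: 7.2 × 0.5, A = 3.6 in², y = 0.25 in, Ī = 0.075 in⁴.
Web plate: 0.8 × 9.2, A = 7.36 in², y = 5.1 in, Ī = 51.9125 in⁴.
Top plate: 2.4 × 1.05, A = 2.52 in², y = 10.225 in, Ī = 0.231525 in⁴.
Hole (subtracted): ⌀0.3, A = 0.0706858 in², y = 5.1 in, Ī = 0.000397608 in⁴.
Centroid: ȳ = ΣA·y / ΣA = 4.76106 in.
Transfer each piece to the horizontal axis through the centroid using Ī + A·d² with d = y − 4.76106:
  bottom plate: d = -4.51106 in → contributes +73.3337 in⁴
  web plate: d = 0.338944 in → contributes +52.7581 in⁴
  top plate: d = 5.46394 in → contributes +75.4653 in⁴
  hole: d = 0.338944 in → contributes −0.00851819 in⁴
Total I = 201.549 in⁴.

I_xx ≈ 201.5 in⁴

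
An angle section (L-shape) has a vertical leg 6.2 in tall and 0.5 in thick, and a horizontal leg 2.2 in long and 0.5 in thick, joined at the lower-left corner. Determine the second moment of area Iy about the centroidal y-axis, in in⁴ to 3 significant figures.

Iy ≈ 1.08 in⁴

Decompose the section into non-overlapping parts with the origin at the bottom-left of its bounding rectangle.
Vertical leg: 0.5 × 6.2, A = 3.1 in², x = 0.25 in, Ī = 0.064583 in⁴.
Horizontal leg (remainder): 1.7 × 0.5, A = 0.85 in², x = 1.35 in, Ī = 0.20471 in⁴.
Centroid: x̄ = ΣA·x / ΣA = 0.48671 in.
Transfer each piece to the centroidal y-axis using Ī + A·d² with d = x − 0.48671:
  vertical leg: d = -0.23671 in → contributes +0.23828 in⁴
  horizontal leg (remainder): d = 0.86329 in → contributes +0.83819 in⁴
Total I = 1.0765 in⁴.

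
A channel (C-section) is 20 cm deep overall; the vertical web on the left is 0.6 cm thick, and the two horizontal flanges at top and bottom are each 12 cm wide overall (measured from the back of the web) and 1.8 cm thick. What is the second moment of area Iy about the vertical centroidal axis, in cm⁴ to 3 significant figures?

Iy ≈ 779 cm⁴

Decompose the section into non-overlapping parts with the origin at the bottom-left of its bounding rectangle.
Web: 0.6 × 20, A = 12 cm², x = 0.3 cm, Ī = 0.36 cm⁴.
Top flange (beyond web): 11.4 × 1.8, A = 20.52 cm², x = 6.3 cm, Ī = 222.23 cm⁴.
Bottom flange (beyond web): 11.4 × 1.8, A = 20.52 cm², x = 6.3 cm, Ī = 222.23 cm⁴.
Centroid: x̄ = ΣA·x / ΣA = 4.9425 cm.
Transfer each piece to the vertical centroidal axis using Ī + A·d² with d = x − 4.9425:
  web: d = -4.6425 cm → contributes +259 cm⁴
  top flange (beyond web): d = 1.3575 cm → contributes +260.04 cm⁴
  bottom flange (beyond web): d = 1.3575 cm → contributes +260.04 cm⁴
Total I = 779.09 cm⁴.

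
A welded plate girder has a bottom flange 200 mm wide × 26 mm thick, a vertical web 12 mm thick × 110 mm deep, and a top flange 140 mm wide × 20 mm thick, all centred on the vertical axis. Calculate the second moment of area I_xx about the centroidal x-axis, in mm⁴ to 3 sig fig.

Break the section into simple shapes (no overlaps), measuring from the bottom-left corner of the bounding box.
Bottom plate: 200 × 26, A = 5 200 mm², y = 13 mm, Ī = 292 933 mm⁴.
Web plate: 12 × 110, A = 1 320 mm², y = 81 mm, Ī = 1 331 000 mm⁴.
Top plate: 140 × 20, A = 2 800 mm², y = 146 mm, Ī = 93 333 mm⁴.
Centroid: ȳ = ΣA·y / ΣA = 62.588 mm.
Transfer each piece to the centroidal x-axis using Ī + A·d² with d = y − 62.588:
  bottom plate: d = -49.588 mm → contributes +13 079 567 mm⁴
  web plate: d = 18.412 mm → contributes +1 778 483 mm⁴
  top plate: d = 83.412 mm → contributes +19 574 514 mm⁴
Total I = 34 432 565 mm⁴.

I_xx ≈ 3.44 × 10⁷ mm⁴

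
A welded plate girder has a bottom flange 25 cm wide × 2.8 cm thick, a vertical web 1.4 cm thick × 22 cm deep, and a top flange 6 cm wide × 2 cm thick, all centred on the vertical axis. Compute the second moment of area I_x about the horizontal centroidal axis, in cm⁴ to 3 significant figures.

I_x ≈ 9140 cm⁴

Decompose the section into non-overlapping parts with the origin at the bottom-left of its bounding rectangle.
Bottom plate: 25 × 2.8, A = 70 cm², y = 1.4 cm, Ī = 45.733 cm⁴.
Web plate: 1.4 × 22, A = 30.8 cm², y = 13.8 cm, Ī = 1242.3 cm⁴.
Top plate: 6 × 2, A = 12 cm², y = 25.8 cm, Ī = 4 cm⁴.
Centroid: ȳ = ΣA·y / ΣA = 7.3816 cm.
Transfer each piece to the horizontal centroidal axis using Ī + A·d² with d = y − 7.3816:
  bottom plate: d = -5.9816 cm → contributes +2550.3 cm⁴
  web plate: d = 6.4184 cm → contributes +2511.1 cm⁴
  top plate: d = 18.418 cm → contributes +4074.9 cm⁴
Total I = 9136.2 cm⁴.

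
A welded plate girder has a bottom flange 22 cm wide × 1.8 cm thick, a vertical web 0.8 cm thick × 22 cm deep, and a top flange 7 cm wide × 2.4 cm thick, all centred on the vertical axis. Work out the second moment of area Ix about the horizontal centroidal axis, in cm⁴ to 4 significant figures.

Ix ≈ 7879 cm⁴

Decompose the section into non-overlapping parts with the origin at the bottom-left of its bounding rectangle.
Bottom plate: 22 × 1.8, A = 39.6 cm², y = 0.9 cm, Ī = 10.692 cm⁴.
Web plate: 0.8 × 22, A = 17.6 cm², y = 12.8 cm, Ī = 709.867 cm⁴.
Top plate: 7 × 2.4, A = 16.8 cm², y = 25 cm, Ī = 8.064 cm⁴.
Centroid: ȳ = ΣA·y / ΣA = 9.20162 cm.
Transfer each piece to the horizontal centroidal axis using Ī + A·d² with d = y − 9.20162:
  bottom plate: d = -8.30162 cm → contributes +2739.8 cm⁴
  web plate: d = 3.59838 cm → contributes +937.757 cm⁴
  top plate: d = 15.7984 cm → contributes +4201.16 cm⁴
Total I = 7878.71 cm⁴.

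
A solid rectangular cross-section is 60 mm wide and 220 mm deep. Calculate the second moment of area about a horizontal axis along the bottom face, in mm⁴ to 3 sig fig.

The section: 60 × 220, A = 13 200 mm², y = 110 mm, Ī = 53 240 000 mm⁴.
Transfer it to the bottom edge using Ī + A·d² with d = y − 0:
  the section: d = 110 mm → contributes +212 960 000 mm⁴
Total I = 212 960 000 mm⁴.

I_base ≈ 2.13 × 10⁸ mm⁴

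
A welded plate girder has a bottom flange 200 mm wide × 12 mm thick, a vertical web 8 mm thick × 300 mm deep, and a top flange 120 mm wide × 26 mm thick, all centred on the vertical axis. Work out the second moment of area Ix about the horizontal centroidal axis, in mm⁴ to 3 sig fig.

Ix ≈ 1.57 × 10⁸ mm⁴

Decompose the section into non-overlapping parts with the origin at the bottom-left of its bounding rectangle.
Bottom plate: 200 × 12, A = 2 400 mm², y = 6 mm, Ī = 28 800 mm⁴.
Web plate: 8 × 300, A = 2 400 mm², y = 162 mm, Ī = 18 000 000 mm⁴.
Top plate: 120 × 26, A = 3 120 mm², y = 325 mm, Ī = 175 760 mm⁴.
Centroid: ȳ = ΣA·y / ΣA = 178.94 mm.
Transfer each piece to the horizontal centroidal axis using Ī + A·d² with d = y − 178.94:
  bottom plate: d = -172.94 mm → contributes +71 808 082 mm⁴
  web plate: d = -16.939 mm → contributes +18 688 663 mm⁴
  top plate: d = 146.06 mm → contributes +66 736 906 mm⁴
Total I = 157 233 651 mm⁴.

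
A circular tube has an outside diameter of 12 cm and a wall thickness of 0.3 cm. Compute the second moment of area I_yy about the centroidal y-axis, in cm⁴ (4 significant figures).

Treat the section as a set of non-overlapping primitives; coordinates are from the bounding-box lower-left.
Outer circle: ⌀12, A = 113.097 cm², x = 6 cm, Ī = 1017.88 cm⁴.
Bore (subtracted): ⌀11.4, A = 102.07 cm², x = 6 cm, Ī = 829.066 cm⁴.
By symmetry the centroid is at mid-width, x̄ = 6 cm.
All pieces are centred on the centroidal y-axis, so I = ΣĪ (holes subtracted) = 188.81 cm⁴.

I_yy ≈ 188.8 cm⁴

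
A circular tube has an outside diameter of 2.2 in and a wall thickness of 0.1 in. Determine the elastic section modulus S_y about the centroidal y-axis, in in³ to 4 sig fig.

Split into non-overlapping primitives; take the origin at the lower-left of the bounding box.
Outer circle: ⌀2.2, A = 3.80133 in², x = 1.1 in, Ī = 1.1499 in⁴.
Bore (subtracted): ⌀2, A = 3.14159 in², x = 1.1 in, Ī = 0.785398 in⁴.
By symmetry the centroid is at mid-width, x̄ = 1.1 in.
All pieces are centred on the centroidal y-axis, so I = ΣĪ (holes subtracted) = 0.364503 in⁴.
Extreme fibre distance c = 1.1 in; S = I/c = 0.331367 in³.

S_y ≈ 0.3314 in³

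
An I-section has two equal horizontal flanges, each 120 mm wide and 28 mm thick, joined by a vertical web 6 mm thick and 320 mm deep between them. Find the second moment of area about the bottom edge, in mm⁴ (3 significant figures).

I_base ≈ 5.26 × 10⁸ mm⁴

Break the section into simple shapes (no overlaps), measuring from the bottom-left corner of the bounding box.
Bottom flange: 120 × 28, A = 3 360 mm², y = 14 mm, Ī = 219 520 mm⁴.
Web: 6 × 320, A = 1 920 mm², y = 188 mm, Ī = 16 384 000 mm⁴.
Top flange: 120 × 28, A = 3 360 mm², y = 362 mm, Ī = 219 520 mm⁴.
Transfer each piece to the base of the section using Ī + A·d² with d = y − 0:
  bottom flange: d = 14 mm → contributes +878 080 mm⁴
  web: d = 188 mm → contributes +84 244 480 mm⁴
  top flange: d = 362 mm → contributes +440 527 360 mm⁴
Total I = 525 649 920 mm⁴.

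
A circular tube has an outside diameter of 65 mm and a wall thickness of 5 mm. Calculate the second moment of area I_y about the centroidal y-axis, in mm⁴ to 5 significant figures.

I_y ≈ 4.2706 × 10⁵ mm⁴

Treat the section as a set of non-overlapping primitives; coordinates are from the bounding-box lower-left.
Outer circle: ⌀65, A = 3318.307 mm², x = 32.5 mm, Ī = 876240.5 mm⁴.
Bore (subtracted): ⌀55, A = 2375.829 mm², x = 32.5 mm, Ī = 449180.3 mm⁴.
By symmetry the centroid is at mid-width, x̄ = 32.5 mm.
All pieces are centred on the centroidal y-axis, so I = ΣĪ (holes subtracted) = 427060.3 mm⁴.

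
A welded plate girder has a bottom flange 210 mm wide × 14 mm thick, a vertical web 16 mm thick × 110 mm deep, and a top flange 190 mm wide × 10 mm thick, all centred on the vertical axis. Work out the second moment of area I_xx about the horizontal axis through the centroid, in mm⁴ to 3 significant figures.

I_xx ≈ 1.93 × 10⁷ mm⁴

Treat the section as a set of non-overlapping primitives; coordinates are from the bounding-box lower-left.
Bottom plate: 210 × 14, A = 2 940 mm², y = 7 mm, Ī = 48 020 mm⁴.
Web plate: 16 × 110, A = 1 760 mm², y = 69 mm, Ī = 1 774 667 mm⁴.
Top plate: 190 × 10, A = 1 900 mm², y = 129 mm, Ī = 15 833 mm⁴.
Centroid: ȳ = ΣA·y / ΣA = 58.655 mm.
Transfer each piece to the horizontal axis through the centroid using Ī + A·d² with d = y − 58.655:
  bottom plate: d = -51.655 mm → contributes +7 892 505 mm⁴
  web plate: d = 10.345 mm → contributes +1 963 037 mm⁴
  top plate: d = 70.345 mm → contributes +9 417 951 mm⁴
Total I = 19 273 492 mm⁴.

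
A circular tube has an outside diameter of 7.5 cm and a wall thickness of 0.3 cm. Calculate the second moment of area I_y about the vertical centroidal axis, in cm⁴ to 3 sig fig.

Treat the section as a set of non-overlapping primitives; coordinates are from the bounding-box lower-left.
Outer circle: ⌀7.5, A = 44.179 cm², x = 3.75 cm, Ī = 155.32 cm⁴.
Bore (subtracted): ⌀6.9, A = 37.393 cm², x = 3.75 cm, Ī = 111.27 cm⁴.
By symmetry the centroid is at mid-width, x̄ = 3.75 cm.
All pieces are centred on the vertical centroidal axis, so I = ΣĪ (holes subtracted) = 44.049 cm⁴.

I_y ≈ 44.0 cm⁴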